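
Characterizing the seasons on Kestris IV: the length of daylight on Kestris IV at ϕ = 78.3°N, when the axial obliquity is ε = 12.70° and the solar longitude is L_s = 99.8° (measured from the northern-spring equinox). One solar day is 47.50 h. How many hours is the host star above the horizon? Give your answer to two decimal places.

Solar declination: sin δ = sin ε · sin L_s = sin 12.70° × sin 99.8° = 0.21664, so δ = +12.512°.
Sunrise equation: cos h₀ = −tan ϕ · tan δ = -1.0716 ≤ −1, so the host star never sets (polar day) and h₀ = π.
Daylight = 2h₀/(2π) × 47.50 h = (3.1416/π) × 47.50 = 47.50 h.

47.50 h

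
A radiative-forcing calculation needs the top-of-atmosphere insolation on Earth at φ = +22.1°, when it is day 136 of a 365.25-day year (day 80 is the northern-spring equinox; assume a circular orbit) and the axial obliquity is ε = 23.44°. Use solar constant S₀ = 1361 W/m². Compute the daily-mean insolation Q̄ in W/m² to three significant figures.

Solar longitude: λ_s = 360° × (136 − 80)/365.25 = 55.195°.
sin δ = sin 23.44° × sin 55.195° = 0.32662, so δ = +19.064°.
cos H₀ = −tan(+22.1°) tan(+19.064°) = -0.1403, H₀ = 1.7116 rad.
Bracket: H₀ sin φ sin δ + cos φ cos δ sin H₀ = 1.7116×0.37622×0.32662 + 0.92653×0.94515×0.99011 = 0.210323 + 0.867049 = 1.077372.
Q̄ = (S₀/π) × [bracket] = (1361/π) × 1.077372 = 466.7 W/m².

Q̄ ≈ 467 W/m²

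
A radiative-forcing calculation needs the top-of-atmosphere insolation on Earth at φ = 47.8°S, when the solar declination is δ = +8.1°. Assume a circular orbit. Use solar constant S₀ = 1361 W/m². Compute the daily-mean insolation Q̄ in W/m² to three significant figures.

Q̄ ≈ 221 W/m²

cos H₀ = −tan(-47.8°) tan(+8.100°) = 0.1570, H₀ = 1.4132 rad.
Bracket: H₀ sin φ sin δ + cos φ cos δ sin H₀ = 1.4132×-0.74080×0.14090 + 0.67172×0.99002×0.98761 = -0.147508 + 0.656777 = 0.509269.
Q̄ = (S₀/π) × [bracket] = (1361/π) × 0.509269 = 220.6 W/m².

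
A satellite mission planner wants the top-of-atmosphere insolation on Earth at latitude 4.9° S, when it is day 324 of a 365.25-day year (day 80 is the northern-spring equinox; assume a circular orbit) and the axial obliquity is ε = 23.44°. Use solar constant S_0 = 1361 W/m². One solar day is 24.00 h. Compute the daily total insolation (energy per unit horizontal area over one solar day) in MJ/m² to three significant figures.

Solar longitude: L_s = 360° × (324 − 80)/365.25 = 240.493°.
sin δ = sin 23.44° × sin 240.493° = -0.34619, so δ = -20.255°.
cos h₀ = −tan(-4.9°) tan(-20.255°) = -0.0316, h₀ = 1.6024 rad.
Bracket: h₀ sin ϕ sin δ + cos ϕ cos δ sin h₀ = 1.6024×-0.08542×-0.34619 + 0.99635×0.93816×0.99950 = 0.047385 + 0.934268 = 0.981653.
Q̄ = (S_0/π) × [bracket] = (1361/π) × 0.981653 = 425.27 W/m².
Daily total = Q̄ × 24.00 h × 3600 s/h = 425.27 × 24.00 × 3600 / 10⁶ = 36.74 MJ/m².

36.7 MJ/m²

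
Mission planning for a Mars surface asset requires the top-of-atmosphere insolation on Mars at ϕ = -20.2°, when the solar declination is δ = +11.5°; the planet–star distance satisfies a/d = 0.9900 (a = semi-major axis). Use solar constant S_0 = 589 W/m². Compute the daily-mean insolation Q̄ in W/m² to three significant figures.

Q̄ ≈ 150 W/m²

cos h₀ = −tan(-20.2°) tan(+11.500°) = 0.0749, h₀ = 1.4959 rad.
Bracket: h₀ sin ϕ sin δ + cos ϕ cos δ sin h₀ = 1.4959×-0.34530×0.19937 + 0.93849×0.97992×0.99719 = -0.102981 + 0.917061 = 0.814080.
Inverse-square distance factor (a/d)² = 0.9900² = 0.980100.
Q̄ = (S_0/π) × 0.980100 × [bracket] = (589/π) × 0.980100 × 0.814080 = 149.6 W/m².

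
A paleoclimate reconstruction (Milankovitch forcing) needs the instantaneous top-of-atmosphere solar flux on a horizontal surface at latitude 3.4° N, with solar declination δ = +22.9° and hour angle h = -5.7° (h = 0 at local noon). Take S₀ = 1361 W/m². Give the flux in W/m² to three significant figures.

1.28e+03 W/m²

cos θ_z = sin φ sin δ + cos φ cos δ cos h = 0.023078 + 0.915017 = 0.938095.
Flux = S₀ · cos θ_z = 1361 × 0.938095 = 1277 W/m².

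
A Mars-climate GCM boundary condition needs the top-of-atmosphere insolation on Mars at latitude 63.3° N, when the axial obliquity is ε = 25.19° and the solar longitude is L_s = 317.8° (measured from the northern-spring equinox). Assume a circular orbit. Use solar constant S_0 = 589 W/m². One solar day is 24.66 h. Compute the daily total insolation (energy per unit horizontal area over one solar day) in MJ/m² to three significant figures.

Solar declination: sin δ = sin ε · sin L_s = sin 25.19° × sin 317.8° = -0.28590, so δ = -16.613°.
cos h₀ = −tan(+63.3°) tan(-16.613°) = 0.5932, h₀ = 0.9358 rad.
Bracket: h₀ sin ϕ sin δ + cos ϕ cos δ sin h₀ = 0.9358×0.89337×-0.28590 + 0.44932×0.95826×0.80505 = -0.239017 + 0.346627 = 0.107610.
Q̄ = (S_0/π) × [bracket] = (589/π) × 0.107610 = 20.175 W/m².
Daily total = Q̄ × 24.66 h × 3600 s/h = 20.175 × 24.66 × 3600 / 10⁶ = 1.791 MJ/m².

1.79 MJ/m²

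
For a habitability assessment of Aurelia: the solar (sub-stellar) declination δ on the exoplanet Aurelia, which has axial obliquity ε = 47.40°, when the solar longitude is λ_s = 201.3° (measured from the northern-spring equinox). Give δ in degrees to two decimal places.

δ = -15.51°

sin δ = sin ε · sin λ_s = sin 47.40° × sin 201.3° = -0.267388.
δ = arcsin(-0.267388) = -15.51°.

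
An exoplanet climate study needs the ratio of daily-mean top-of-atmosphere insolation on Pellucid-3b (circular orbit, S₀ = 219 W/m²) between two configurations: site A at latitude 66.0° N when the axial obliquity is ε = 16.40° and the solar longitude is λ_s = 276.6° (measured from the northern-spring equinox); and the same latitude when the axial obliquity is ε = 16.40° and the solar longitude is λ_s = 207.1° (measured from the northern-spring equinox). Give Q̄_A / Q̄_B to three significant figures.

Q̄_A / Q̄_B ≈ 0.320

— Configuration A (φ=+66.0°):
Solar declination: sin δ = sin ε · sin λ_s = sin 16.40° × sin 276.6° = -0.28047, so δ = -16.288°.
cos H₀ = −tan(+66.0°) tan(-16.288°) = 0.6563, H₀ = 0.8549 rad.
Bracket: H₀ sin φ sin δ + cos φ cos δ sin H₀ = 0.8549×0.91355×-0.28047 + 0.40674×0.95986×0.75451 = -0.219045 + 0.294571 = 0.075526.
Q̄ = (S₀/π) × [bracket] = (219/π) × 0.075526 = 5.2649 W/m².
— Configuration B (φ=+66.0°):
Solar declination: sin δ = sin ε · sin λ_s = sin 16.40° × sin 207.1° = -0.12862, so δ = -7.390°.
cos H₀ = −tan(+66.0°) tan(-7.390°) = 0.2913, H₀ = 1.2752 rad.
Bracket: H₀ sin φ sin δ + cos φ cos δ sin H₀ = 1.2752×0.91355×-0.12862 + 0.40674×0.99169×0.95663 = -0.149837 + 0.385866 = 0.236029.
Q̄ = (S₀/π) × [bracket] = (219/π) × 0.236029 = 16.454 W/m².
Ratio Q̄_A / Q̄_B = 5.2649 / 16.454 = 0.3200.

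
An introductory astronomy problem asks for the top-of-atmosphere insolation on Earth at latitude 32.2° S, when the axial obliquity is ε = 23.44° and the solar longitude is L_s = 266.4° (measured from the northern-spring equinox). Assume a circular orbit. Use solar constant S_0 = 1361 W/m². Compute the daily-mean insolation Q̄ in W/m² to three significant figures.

Solar declination: sin δ = sin ε · sin L_s = sin 23.44° × sin 266.4° = -0.39700, so δ = -23.391°.
cos h₀ = −tan(-32.2°) tan(-23.391°) = -0.2724, h₀ = 1.8467 rad.
Bracket: h₀ sin ϕ sin δ + cos ϕ cos δ sin h₀ = 1.8467×-0.53288×-0.39700 + 0.84619×0.91782×0.96219 = 0.390676 + 0.747285 = 1.137961.
Q̄ = (S_0/π) × [bracket] = (1361/π) × 1.137961 = 493.0 W/m².

Q̄ ≈ 493 W/m²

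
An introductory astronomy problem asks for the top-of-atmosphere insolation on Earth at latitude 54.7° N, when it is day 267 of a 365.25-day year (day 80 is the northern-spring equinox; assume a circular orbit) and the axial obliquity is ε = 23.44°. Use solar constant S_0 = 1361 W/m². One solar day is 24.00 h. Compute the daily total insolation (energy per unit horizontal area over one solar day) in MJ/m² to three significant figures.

Solar longitude: L_s = 360° × (267 − 80)/365.25 = 184.312°.
sin δ = sin 23.44° × sin 184.312° = -0.02991, so δ = -1.714°.
cos h₀ = −tan(+54.7°) tan(-1.714°) = 0.0423, h₀ = 1.5285 rad.
Bracket: h₀ sin ϕ sin δ + cos ϕ cos δ sin h₀ = 1.5285×0.81614×-0.02991 + 0.57786×0.99955×0.99911 = -0.037312 + 0.577086 = 0.539774.
Q̄ = (S_0/π) × [bracket] = (1361/π) × 0.539774 = 233.84 W/m².
Daily total = Q̄ × 24.00 h × 3600 s/h = 233.84 × 24.00 × 3600 / 10⁶ = 20.20 MJ/m².

20.2 MJ/m²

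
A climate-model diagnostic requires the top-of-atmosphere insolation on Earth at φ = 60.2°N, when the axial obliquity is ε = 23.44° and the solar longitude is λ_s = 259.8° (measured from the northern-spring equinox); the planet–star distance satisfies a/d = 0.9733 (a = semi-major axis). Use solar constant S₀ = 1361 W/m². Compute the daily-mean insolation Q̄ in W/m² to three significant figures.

Q̄ ≈ 23.4 W/m²

Solar declination: sin δ = sin ε · sin λ_s = sin 23.44° × sin 259.8° = -0.39150, so δ = -23.048°.
cos H₀ = −tan(+60.2°) tan(-23.048°) = 0.7429, H₀ = 0.7334 rad.
Bracket: H₀ sin φ sin δ + cos φ cos δ sin H₀ = 0.7334×0.86777×-0.39150 + 0.49697×0.92018×0.66940 = -0.249159 + 0.306118 = 0.056959.
Inverse-square distance factor (a/d)² = 0.9733² = 0.947313.
Q̄ = (S₀/π) × 0.947313 × [bracket] = (1361/π) × 0.947313 × 0.056959 = 23.38 W/m².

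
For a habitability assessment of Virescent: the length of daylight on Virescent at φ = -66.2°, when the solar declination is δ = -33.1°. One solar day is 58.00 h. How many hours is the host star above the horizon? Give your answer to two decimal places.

58.00 h

Sunrise equation: cos H₀ = −tan φ · tan δ = -1.4780 ≤ −1, so the host star never sets (polar day) and H₀ = π.
Daylight = 2H₀/(2π) × 58.00 h = (3.1416/π) × 58.00 = 58.00 h.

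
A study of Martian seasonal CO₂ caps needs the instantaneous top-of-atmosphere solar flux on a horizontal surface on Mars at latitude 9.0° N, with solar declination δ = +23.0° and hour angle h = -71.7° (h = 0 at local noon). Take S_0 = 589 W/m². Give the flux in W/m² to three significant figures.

cos θ_z = sin ϕ sin δ + cos ϕ cos δ cos h = 0.061124 + 0.285473 = 0.346597.
Flux = S_0 · cos θ_z = 589 × 0.346597 = 204.1 W/m².

204 W/m²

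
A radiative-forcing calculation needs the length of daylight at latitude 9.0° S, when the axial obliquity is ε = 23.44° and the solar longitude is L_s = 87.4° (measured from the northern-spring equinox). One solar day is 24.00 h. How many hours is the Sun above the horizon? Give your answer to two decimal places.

11.48 h

Solar declination: sin δ = sin ε · sin L_s = sin 23.44° × sin 87.4° = 0.39738, so δ = +23.414°.
cos h₀ = −tan ϕ · tan δ = −tan(-9.0°) × tan(+23.414°) = 0.0686, so h₀ = 1.5022 rad = 86.07°.
Daylight = 2h₀/(2π) × 24.00 h = (1.5022/π) × 24.00 = 11.48 h.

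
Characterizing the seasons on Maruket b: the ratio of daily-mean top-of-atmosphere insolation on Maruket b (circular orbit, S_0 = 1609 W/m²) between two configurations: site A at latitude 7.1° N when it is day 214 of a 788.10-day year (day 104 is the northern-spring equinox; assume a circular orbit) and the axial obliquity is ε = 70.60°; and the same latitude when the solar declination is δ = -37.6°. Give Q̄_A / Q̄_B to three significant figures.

— Configuration A (ϕ=+7.1°):
Solar longitude: L_s = 360° × (214 − 104)/788.10 = 50.247°.
sin δ = sin 70.60° × sin 50.247° = 0.72516, so δ = +46.482°.
cos h₀ = −tan(+7.1°) tan(+46.482°) = -0.1312, h₀ = 1.7023 rad.
Bracket: h₀ sin ϕ sin δ + cos ϕ cos δ sin h₀ = 1.7023×0.12360×0.72516 + 0.99233×0.68858×0.99136 = 0.152577 + 0.677395 = 0.829972.
Q̄ = (S_0/π) × [bracket] = (1609/π) × 0.829972 = 425.08 W/m².
— Configuration B (ϕ=+7.1°):
cos h₀ = −tan(+7.1°) tan(-37.600°) = 0.0959, h₀ = 1.4747 rad.
Bracket: h₀ sin ϕ sin δ + cos ϕ cos δ sin h₀ = 1.4747×0.12360×-0.61015 + 0.99233×0.79229×0.99539 = -0.111214 + 0.782589 = 0.671375.
Q̄ = (S_0/π) × [bracket] = (1609/π) × 0.671375 = 343.85 W/m².
Ratio Q̄_A / Q̄_B = 425.08 / 343.85 = 1.236.

Q̄_A / Q̄_B ≈ 1.24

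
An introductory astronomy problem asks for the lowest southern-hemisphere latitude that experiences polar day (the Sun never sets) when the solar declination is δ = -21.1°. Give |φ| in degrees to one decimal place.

|φ| = 68.9°

Polar day requires cos H₀ = −tan φ tan δ ≤ −1, i.e. tan φ tan δ ≥ 1.
The boundary is |tan φ| · |tan δ| = 1, so |φ| = 90° − |δ| = 90° − 21.1° = 68.9° in the southern hemisphere.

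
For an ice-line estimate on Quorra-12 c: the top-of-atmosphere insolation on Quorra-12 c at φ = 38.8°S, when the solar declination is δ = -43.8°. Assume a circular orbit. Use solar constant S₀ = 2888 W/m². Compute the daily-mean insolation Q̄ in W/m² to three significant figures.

cos H₀ = −tan(-38.8°) tan(-43.800°) = -0.7710, H₀ = 2.4513 rad.
Bracket: H₀ sin φ sin δ + cos φ cos δ sin H₀ = 2.4513×-0.62660×-0.69214 + 0.77934×0.72176×0.63680 = 1.063116 + 0.358198 = 1.421314.
Q̄ = (S₀/π) × [bracket] = (2888/π) × 1.421314 = 1307 W/m².

Q̄ ≈ 1.31e+03 W/m²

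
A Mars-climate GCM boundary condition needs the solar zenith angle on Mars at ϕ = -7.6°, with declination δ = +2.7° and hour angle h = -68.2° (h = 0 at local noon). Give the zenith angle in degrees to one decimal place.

cos θ_z = sin ϕ sin δ + cos ϕ cos δ cos h = -0.006230 + 0.367697 = 0.361467.
θ_z = arccos(0.361467) = 68.8°.

θ_z = 68.8°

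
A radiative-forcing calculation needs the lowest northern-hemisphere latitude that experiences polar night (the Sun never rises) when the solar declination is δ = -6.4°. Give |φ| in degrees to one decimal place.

|φ| = 83.6°

Polar night requires cos H₀ = −tan φ tan δ ≥ 1, i.e. tan φ tan δ ≤ −1.
The boundary is |tan φ| · |tan δ| = 1, so |φ| = 90° − |δ| = 90° − 6.4° = 83.6° in the northern hemisphere.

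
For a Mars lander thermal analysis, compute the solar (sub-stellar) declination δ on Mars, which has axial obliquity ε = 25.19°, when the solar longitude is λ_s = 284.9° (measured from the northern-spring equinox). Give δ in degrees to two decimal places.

δ = -24.29°

sin δ = sin ε · sin λ_s = sin 25.19° × sin 284.9° = -0.411310.
δ = arcsin(-0.411310) = -24.29°.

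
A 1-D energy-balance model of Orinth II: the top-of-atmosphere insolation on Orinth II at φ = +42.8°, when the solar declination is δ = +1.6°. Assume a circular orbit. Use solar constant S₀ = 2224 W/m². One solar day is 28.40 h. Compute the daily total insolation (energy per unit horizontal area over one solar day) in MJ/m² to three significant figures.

55.3 MJ/m²

cos H₀ = −tan(+42.8°) tan(+1.600°) = -0.0259, H₀ = 1.5967 rad.
Bracket: H₀ sin φ sin δ + cos φ cos δ sin H₀ = 1.5967×0.67944×0.02792 + 0.73373×0.99961×0.99967 = 0.030289 + 0.733202 = 0.763491.
Q̄ = (S₀/π) × [bracket] = (2224/π) × 0.763491 = 540.49 W/m².
Daily total = Q̄ × 28.40 h × 3600 s/h = 540.49 × 28.40 × 3600 / 10⁶ = 55.26 MJ/m².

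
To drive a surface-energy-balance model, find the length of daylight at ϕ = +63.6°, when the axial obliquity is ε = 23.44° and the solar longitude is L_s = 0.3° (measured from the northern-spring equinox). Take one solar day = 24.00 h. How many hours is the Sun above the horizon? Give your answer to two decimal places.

Solar declination: sin δ = sin ε · sin L_s = sin 23.44° × sin 0.3° = 0.00208, so δ = +0.119°.
cos h₀ = −tan ϕ · tan δ = −tan(+63.6°) × tan(+0.119°) = -0.0042, so h₀ = 1.5750 rad = 90.24°.
Daylight = 2h₀/(2π) × 24.00 h = (1.5750/π) × 24.00 = 12.03 h.

12.03 h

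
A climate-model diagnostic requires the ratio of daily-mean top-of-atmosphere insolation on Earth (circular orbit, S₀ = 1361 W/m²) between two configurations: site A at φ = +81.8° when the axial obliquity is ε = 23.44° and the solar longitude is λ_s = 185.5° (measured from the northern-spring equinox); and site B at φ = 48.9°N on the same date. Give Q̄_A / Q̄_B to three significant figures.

Q̄_A / Q̄_B ≈ 0.144

— Configuration A (φ=+81.8°):
Solar declination: sin δ = sin ε · sin λ_s = sin 23.44° × sin 185.5° = -0.03813, so δ = -2.185°.
cos H₀ = −tan(+81.8°) tan(-2.185°) = 0.2648, H₀ = 1.3028 rad.
Bracket: H₀ sin φ sin δ + cos φ cos δ sin H₀ = 1.3028×0.98978×-0.03813 + 0.14263×0.99927×0.96431 = -0.049168 + 0.137439 = 0.088271.
Q̄ = (S₀/π) × [bracket] = (1361/π) × 0.088271 = 38.241 W/m².
— Configuration B (φ=+48.9°):
cos H₀ = −tan(+48.9°) tan(-2.185°) = 0.0437, H₀ = 1.5270 rad.
Bracket: H₀ sin φ sin δ + cos φ cos δ sin H₀ = 1.5270×0.75356×-0.03813 + 0.65738×0.99927×0.99904 = -0.043876 + 0.656269 = 0.612393.
Q̄ = (S₀/π) × [bracket] = (1361/π) × 0.612393 = 265.30 W/m².
Ratio Q̄_A / Q̄_B = 38.241 / 265.30 = 0.1441.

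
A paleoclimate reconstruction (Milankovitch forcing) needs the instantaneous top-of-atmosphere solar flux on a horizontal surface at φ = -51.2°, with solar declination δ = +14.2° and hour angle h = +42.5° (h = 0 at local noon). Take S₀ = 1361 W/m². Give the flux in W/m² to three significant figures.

cos θ_z = sin φ sin δ + cos φ cos δ cos h = -0.191177 + 0.447865 = 0.256688.
Flux = S₀ · cos θ_z = 1361 × 0.256688 = 349.4 W/m².

349 W/m²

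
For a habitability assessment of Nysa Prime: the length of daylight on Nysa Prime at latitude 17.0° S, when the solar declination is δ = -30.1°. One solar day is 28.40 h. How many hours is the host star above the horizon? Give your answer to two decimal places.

cos H₀ = −tan φ · tan δ = −tan(-17.0°) × tan(-30.100°) = -0.1772, so H₀ = 1.7490 rad = 100.21°.
Daylight = 2H₀/(2π) × 28.40 h = (1.7490/π) × 28.40 = 15.81 h.

15.81 h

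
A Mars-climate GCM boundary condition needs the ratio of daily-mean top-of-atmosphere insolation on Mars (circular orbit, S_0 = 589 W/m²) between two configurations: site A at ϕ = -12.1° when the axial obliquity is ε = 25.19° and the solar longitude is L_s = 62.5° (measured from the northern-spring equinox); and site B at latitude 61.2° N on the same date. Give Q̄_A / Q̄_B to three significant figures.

Q̄_A / Q̄_B ≈ 0.716

— Configuration A (ϕ=-12.1°):
Solar declination: sin δ = sin ε · sin L_s = sin 25.19° × sin 62.5° = 0.37753, so δ = +22.181°.
cos h₀ = −tan(-12.1°) tan(+22.181°) = 0.0874, h₀ = 1.4833 rad.
Bracket: h₀ sin ϕ sin δ + cos ϕ cos δ sin h₀ = 1.4833×-0.20962×0.37753 + 0.97778×0.92600×0.99617 = -0.117385 + 0.901957 = 0.784572.
Q̄ = (S_0/π) × [bracket] = (589/π) × 0.784572 = 147.10 W/m².
— Configuration B (ϕ=+61.2°):
cos h₀ = −tan(+61.2°) tan(+22.181°) = -0.7416, h₀ = 2.4063 rad.
Bracket: h₀ sin ϕ sin δ + cos ϕ cos δ sin h₀ = 2.4063×0.87631×0.37753 + 0.48175×0.92600×0.67083 = 0.796084 + 0.299258 = 1.095342.
Q̄ = (S_0/π) × [bracket] = (589/π) × 1.095342 = 205.36 W/m².
Ratio Q̄_A / Q̄_B = 147.10 / 205.36 = 0.7163.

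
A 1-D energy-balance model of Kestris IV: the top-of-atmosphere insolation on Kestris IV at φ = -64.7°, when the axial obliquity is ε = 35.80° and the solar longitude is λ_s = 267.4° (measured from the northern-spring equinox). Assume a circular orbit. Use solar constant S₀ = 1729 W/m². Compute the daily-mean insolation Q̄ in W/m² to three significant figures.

Q̄ ≈ 913 W/m²

Solar declination: sin δ = sin ε · sin λ_s = sin 35.80° × sin 267.4° = -0.58436, so δ = -35.757°.
cos H₀ = −tan(-64.7°) tan(-35.757°) = -1.5234 ≤ −1 ⇒ polar day, H₀ = π.
Bracket: H₀ sin φ sin δ + cos φ cos δ sin H₀ = 3.1416×-0.90408×-0.58436 + 0.42736×0.81150×0.00000 = 1.659733 + 0.000000 = 1.659733.
Q̄ = (S₀/π) × [bracket] = (1729/π) × 1.659733 = 913.4 W/m².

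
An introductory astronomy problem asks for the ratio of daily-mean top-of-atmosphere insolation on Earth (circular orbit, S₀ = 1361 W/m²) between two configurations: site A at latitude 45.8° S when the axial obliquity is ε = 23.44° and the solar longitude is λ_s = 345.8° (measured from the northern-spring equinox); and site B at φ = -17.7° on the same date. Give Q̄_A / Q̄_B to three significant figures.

— Configuration A (φ=-45.8°):
Solar declination: sin δ = sin ε · sin λ_s = sin 23.44° × sin 345.8° = -0.09758, so δ = -5.600°.
cos H₀ = −tan(-45.8°) tan(-5.600°) = -0.1008, H₀ = 1.6718 rad.
Bracket: H₀ sin φ sin δ + cos φ cos δ sin H₀ = 1.6718×-0.71691×-0.09758 + 0.69717×0.99523×0.99490 = 0.116953 + 0.690306 = 0.807259.
Q̄ = (S₀/π) × [bracket] = (1361/π) × 0.807259 = 349.72 W/m².
— Configuration B (φ=-17.7°):
cos H₀ = −tan(-17.7°) tan(-5.600°) = -0.0313, H₀ = 1.6021 rad.
Bracket: H₀ sin φ sin δ + cos φ cos δ sin H₀ = 1.6021×-0.30403×-0.09758 + 0.95266×0.99523×0.99951 = 0.047530 + 0.947651 = 0.995181.
Q̄ = (S₀/π) × [bracket] = (1361/π) × 0.995181 = 431.13 W/m².
Ratio Q̄_A / Q̄_B = 349.72 / 431.13 = 0.8112.

Q̄_A / Q̄_B ≈ 0.811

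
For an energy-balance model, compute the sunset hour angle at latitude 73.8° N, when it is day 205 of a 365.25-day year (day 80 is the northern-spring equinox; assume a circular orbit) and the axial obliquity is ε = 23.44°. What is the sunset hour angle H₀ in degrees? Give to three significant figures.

H₀ = 180°

Solar longitude: λ_s = 360° × (205 − 80)/365.25 = 123.203°.
sin δ = sin 23.44° × sin 123.203° = 0.33284, so δ = +19.441°.
Sunrise equation: cos H₀ = −tan φ · tan δ = -1.2149 ≤ −1, so the Sun never sets (polar day) and H₀ = π.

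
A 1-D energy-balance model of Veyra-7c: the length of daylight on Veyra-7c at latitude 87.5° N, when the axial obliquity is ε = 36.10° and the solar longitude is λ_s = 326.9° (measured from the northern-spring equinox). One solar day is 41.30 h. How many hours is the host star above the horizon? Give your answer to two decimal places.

0.00 h

Solar declination: sin δ = sin ε · sin λ_s = sin 36.10° × sin 326.9° = -0.32176, so δ = -18.769°.
cos H₀ = −tan φ · tan δ = 7.7835 ≥ 1, so the host star never rises (polar night) and H₀ = 0.
Daylight = 2H₀/(2π) × 41.30 h = (0.0000/π) × 41.30 = 0.00 h.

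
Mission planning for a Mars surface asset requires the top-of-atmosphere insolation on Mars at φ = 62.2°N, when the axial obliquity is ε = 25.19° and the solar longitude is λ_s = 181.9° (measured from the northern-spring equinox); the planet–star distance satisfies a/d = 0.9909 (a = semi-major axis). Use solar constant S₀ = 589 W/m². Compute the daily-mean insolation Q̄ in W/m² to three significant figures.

Solar declination: sin δ = sin ε · sin λ_s = sin 25.19° × sin 181.9° = -0.01411, so δ = -0.809°.
cos H₀ = −tan(+62.2°) tan(-0.809°) = 0.0268, H₀ = 1.5440 rad.
Bracket: H₀ sin φ sin δ + cos φ cos δ sin H₀ = 1.5440×0.88458×-0.01411 + 0.46639×0.99990×0.99964 = -0.019271 + 0.466175 = 0.446904.
Inverse-square distance factor (a/d)² = 0.9909² = 0.981883.
Q̄ = (S₀/π) × 0.981883 × [bracket] = (589/π) × 0.981883 × 0.446904 = 82.27 W/m².

Q̄ ≈ 82.3 W/m²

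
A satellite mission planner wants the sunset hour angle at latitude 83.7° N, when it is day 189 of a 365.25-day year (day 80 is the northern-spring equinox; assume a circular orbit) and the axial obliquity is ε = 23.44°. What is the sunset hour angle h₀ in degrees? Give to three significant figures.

Solar longitude: L_s = 360° × (189 − 80)/365.25 = 107.433°.
sin δ = sin 23.44° × sin 107.433° = 0.37952, so δ = +22.304°.
Sunrise equation: cos h₀ = −tan ϕ · tan δ = -3.7156 ≤ −1, so the Sun never sets (polar day) and h₀ = π.

h₀ = 180°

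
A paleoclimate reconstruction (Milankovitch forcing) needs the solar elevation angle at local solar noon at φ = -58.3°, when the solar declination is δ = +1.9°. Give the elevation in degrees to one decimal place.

At local noon the hour angle is zero, so the zenith angle equals |φ − δ| = |-58.3° − (+1.900°)| = 60.200°.
Elevation = 90° − 60.200° = 29.8°.

29.8°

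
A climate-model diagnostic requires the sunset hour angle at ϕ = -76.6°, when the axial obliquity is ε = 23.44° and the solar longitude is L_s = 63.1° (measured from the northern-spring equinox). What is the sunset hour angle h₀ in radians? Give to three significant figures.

h₀ = 0.00 rad

Solar declination: sin δ = sin ε · sin L_s = sin 23.44° × sin 63.1° = 0.35475, so δ = +20.778°.
cos h₀ = −tan ϕ · tan δ = 1.5927 ≥ 1, so the Sun never rises (polar night) and h₀ = 0.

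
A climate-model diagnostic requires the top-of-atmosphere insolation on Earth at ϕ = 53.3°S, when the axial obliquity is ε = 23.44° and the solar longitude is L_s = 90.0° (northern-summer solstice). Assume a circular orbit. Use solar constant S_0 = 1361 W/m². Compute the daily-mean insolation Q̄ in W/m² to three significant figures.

Q̄ ≈ 62.0 W/m²

Solar declination: sin δ = sin ε · sin L_s = sin 23.44° × sin 90.0° = 0.39779, so δ = +23.440°.
cos h₀ = −tan(-53.3°) tan(+23.440°) = 0.5817, h₀ = 0.9500 rad.
Bracket: h₀ sin ϕ sin δ + cos ϕ cos δ sin h₀ = 0.9500×-0.80178×0.39779 + 0.59763×0.91748×0.81342 = -0.302993 + 0.446009 = 0.143016.
Q̄ = (S_0/π) × [bracket] = (1361/π) × 0.143016 = 61.96 W/m².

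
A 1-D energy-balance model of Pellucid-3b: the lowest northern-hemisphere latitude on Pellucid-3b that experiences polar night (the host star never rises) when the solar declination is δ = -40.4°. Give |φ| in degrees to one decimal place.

Polar night requires cos H₀ = −tan φ tan δ ≥ 1, i.e. tan φ tan δ ≤ −1.
The boundary is |tan φ| · |tan δ| = 1, so |φ| = 90° − |δ| = 90° − 40.4° = 49.6° in the northern hemisphere.

|φ| = 49.6°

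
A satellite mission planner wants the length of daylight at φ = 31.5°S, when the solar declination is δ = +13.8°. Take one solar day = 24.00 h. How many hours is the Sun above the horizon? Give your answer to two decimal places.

10.85 h

cos H₀ = −tan φ · tan δ = −tan(-31.5°) × tan(+13.800°) = 0.1505, so H₀ = 1.4197 rad = 81.34°.
Daylight = 2H₀/(2π) × 24.00 h = (1.4197/π) × 24.00 = 10.85 h.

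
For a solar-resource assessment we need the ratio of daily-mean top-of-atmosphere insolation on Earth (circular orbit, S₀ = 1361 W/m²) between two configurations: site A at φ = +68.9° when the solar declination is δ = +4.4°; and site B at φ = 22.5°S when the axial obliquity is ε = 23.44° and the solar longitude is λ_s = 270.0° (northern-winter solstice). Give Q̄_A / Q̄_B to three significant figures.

— Configuration A (φ=+68.9°):
cos H₀ = −tan(+68.9°) tan(+4.400°) = -0.1994, H₀ = 1.7716 rad.
Bracket: H₀ sin φ sin δ + cos φ cos δ sin H₀ = 1.7716×0.93295×0.07672 + 0.36000×0.99705×0.97992 = 0.126804 + 0.351731 = 0.478535.
Q̄ = (S₀/π) × [bracket] = (1361/π) × 0.478535 = 207.31 W/m².
— Configuration B (φ=-22.5°):
Solar declination: sin δ = sin ε · sin λ_s = sin 23.44° × sin 270.0° = -0.39779, so δ = -23.440°.
cos H₀ = −tan(-22.5°) tan(-23.440°) = -0.1796, H₀ = 1.7514 rad.
Bracket: H₀ sin φ sin δ + cos φ cos δ sin H₀ = 1.7514×-0.38268×-0.39779 + 0.92388×0.91748×0.98374 = 0.266609 + 0.833859 = 1.100468.
Q̄ = (S₀/π) × [bracket] = (1361/π) × 1.100468 = 476.74 W/m².
Ratio Q̄_A / Q̄_B = 207.31 / 476.74 = 0.4348.

Q̄_A / Q̄_B ≈ 0.435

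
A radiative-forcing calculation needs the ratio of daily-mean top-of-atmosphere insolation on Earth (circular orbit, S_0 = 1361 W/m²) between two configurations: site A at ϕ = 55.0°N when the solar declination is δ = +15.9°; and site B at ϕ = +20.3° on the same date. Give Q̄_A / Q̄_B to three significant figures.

Q̄_A / Q̄_B ≈ 0.900

— Configuration A (ϕ=+55.0°):
cos h₀ = −tan(+55.0°) tan(+15.900°) = -0.4068, h₀ = 1.9898 rad.
Bracket: h₀ sin ϕ sin δ + cos ϕ cos δ sin h₀ = 1.9898×0.81915×0.27396 + 0.57358×0.96174×0.91351 = 0.446540 + 0.503924 = 0.950464.
Q̄ = (S_0/π) × [bracket] = (1361/π) × 0.950464 = 411.76 W/m².
— Configuration B (ϕ=+20.3°):
cos h₀ = −tan(+20.3°) tan(+15.900°) = -0.1054, h₀ = 1.6764 rad.
Bracket: h₀ sin ϕ sin δ + cos ϕ cos δ sin h₀ = 1.6764×0.34694×0.27396 + 0.93789×0.96174×0.99443 = 0.159338 + 0.896982 = 1.056320.
Q̄ = (S_0/π) × [bracket] = (1361/π) × 1.056320 = 457.62 W/m².
Ratio Q̄_A / Q̄_B = 411.76 / 457.62 = 0.8998.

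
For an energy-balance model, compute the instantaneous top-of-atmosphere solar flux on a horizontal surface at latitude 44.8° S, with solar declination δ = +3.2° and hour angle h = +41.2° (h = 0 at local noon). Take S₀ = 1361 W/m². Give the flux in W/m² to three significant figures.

672 W/m²

cos θ_z = sin φ sin δ + cos φ cos δ cos h = -0.039334 + 0.533059 = 0.493725.
Flux = S₀ · cos θ_z = 1361 × 0.493725 = 672.0 W/m².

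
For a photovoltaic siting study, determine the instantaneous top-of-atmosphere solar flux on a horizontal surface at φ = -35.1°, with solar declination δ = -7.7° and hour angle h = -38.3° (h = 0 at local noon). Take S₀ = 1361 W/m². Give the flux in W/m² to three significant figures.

cos θ_z = sin φ sin δ + cos φ cos δ cos h = 0.077043 + 0.636275 = 0.713318.
Flux = S₀ · cos θ_z = 1361 × 0.713318 = 970.8 W/m².

971 W/m²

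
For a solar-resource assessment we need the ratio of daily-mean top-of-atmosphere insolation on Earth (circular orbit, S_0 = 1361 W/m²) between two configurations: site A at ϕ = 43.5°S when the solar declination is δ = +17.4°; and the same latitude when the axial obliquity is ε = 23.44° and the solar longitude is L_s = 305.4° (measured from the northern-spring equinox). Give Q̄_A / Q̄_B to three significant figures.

Q̄_A / Q̄_B ≈ 0.372

— Configuration A (ϕ=-43.5°):
cos h₀ = −tan(-43.5°) tan(+17.400°) = 0.2974, h₀ = 1.2688 rad.
Bracket: h₀ sin ϕ sin δ + cos ϕ cos δ sin h₀ = 1.2688×-0.68835×0.29904 + 0.72537×0.95424×0.95476 = -0.261175 + 0.660863 = 0.399688.
Q̄ = (S_0/π) × [bracket] = (1361/π) × 0.399688 = 173.15 W/m².
— Configuration B (ϕ=-43.5°):
Solar declination: sin δ = sin ε · sin L_s = sin 23.44° × sin 305.4° = -0.32425, so δ = -18.920°.
cos h₀ = −tan(-43.5°) tan(-18.920°) = -0.3253, h₀ = 1.9021 rad.
Bracket: h₀ sin ϕ sin δ + cos ϕ cos δ sin h₀ = 1.9021×-0.68835×-0.32425 + 0.72537×0.94597×0.94562 = 0.424544 + 0.648864 = 1.073408.
Q̄ = (S_0/π) × [bracket] = (1361/π) × 1.073408 = 465.02 W/m².
Ratio Q̄_A / Q̄_B = 173.15 / 465.02 = 0.3723.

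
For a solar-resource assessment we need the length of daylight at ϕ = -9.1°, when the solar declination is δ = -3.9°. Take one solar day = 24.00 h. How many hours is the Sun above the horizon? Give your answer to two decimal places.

cos h₀ = −tan ϕ · tan δ = −tan(-9.1°) × tan(-3.900°) = -0.0109, so h₀ = 1.5817 rad = 90.63°.
Daylight = 2h₀/(2π) × 24.00 h = (1.5817/π) × 24.00 = 12.08 h.

12.08 h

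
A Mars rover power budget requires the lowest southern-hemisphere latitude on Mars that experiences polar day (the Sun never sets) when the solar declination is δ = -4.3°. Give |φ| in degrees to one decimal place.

|φ| = 85.7°

Polar day requires cos H₀ = −tan φ tan δ ≤ −1, i.e. tan φ tan δ ≥ 1.
The boundary is |tan φ| · |tan δ| = 1, so |φ| = 90° − |δ| = 90° − 4.3° = 85.7° in the southern hemisphere.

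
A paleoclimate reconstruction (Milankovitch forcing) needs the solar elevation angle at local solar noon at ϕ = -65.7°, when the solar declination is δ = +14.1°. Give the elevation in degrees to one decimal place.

At local noon the hour angle is zero, so the zenith angle equals |ϕ − δ| = |-65.7° − (+14.100°)| = 79.800°.
Elevation = 90° − 79.800° = 10.2°.

10.2°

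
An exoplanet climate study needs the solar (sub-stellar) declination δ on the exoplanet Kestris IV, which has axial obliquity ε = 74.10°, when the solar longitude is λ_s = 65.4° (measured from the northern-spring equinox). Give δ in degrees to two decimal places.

sin δ = sin ε · sin λ_s = sin 74.10° × sin 65.4° = 0.874450.
δ = arcsin(0.874450) = +60.98°.

δ = +60.98°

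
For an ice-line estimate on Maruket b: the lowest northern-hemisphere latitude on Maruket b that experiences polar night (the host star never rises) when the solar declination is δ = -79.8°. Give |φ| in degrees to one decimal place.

Polar night requires cos H₀ = −tan φ tan δ ≥ 1, i.e. tan φ tan δ ≤ −1.
The boundary is |tan φ| · |tan δ| = 1, so |φ| = 90° − |δ| = 90° − 79.8° = 10.2° in the northern hemisphere.

|φ| = 10.2°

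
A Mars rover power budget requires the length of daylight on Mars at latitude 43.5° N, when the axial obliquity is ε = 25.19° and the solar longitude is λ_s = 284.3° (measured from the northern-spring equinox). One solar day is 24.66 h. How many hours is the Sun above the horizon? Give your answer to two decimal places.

Solar declination: sin δ = sin ε · sin λ_s = sin 25.19° × sin 284.3° = -0.41243, so δ = -24.358°.
cos H₀ = −tan φ · tan δ = −tan(+43.5°) × tan(-24.358°) = 0.4296, so H₀ = 1.1267 rad = 64.56°.
Daylight = 2H₀/(2π) × 24.66 h = (1.1267/π) × 24.66 = 8.84 h.

8.84 h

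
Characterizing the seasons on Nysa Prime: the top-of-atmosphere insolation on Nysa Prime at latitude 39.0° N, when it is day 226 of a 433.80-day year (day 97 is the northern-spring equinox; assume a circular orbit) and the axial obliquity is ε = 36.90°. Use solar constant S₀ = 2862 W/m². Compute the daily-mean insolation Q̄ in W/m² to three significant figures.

Q̄ ≈ 1.19e+03 W/m²

Solar longitude: λ_s = 360° × (226 − 97)/433.80 = 107.054°.
sin δ = sin 36.90° × sin 107.054° = 0.57402, so δ = +35.031°.
cos H₀ = −tan(+39.0°) tan(+35.031°) = -0.5677, H₀ = 2.1745 rad.
Bracket: H₀ sin φ sin δ + cos φ cos δ sin H₀ = 2.1745×0.62932×0.57402 + 0.77715×0.81884×0.82326 = 0.785521 + 0.523891 = 1.309412.
Q̄ = (S₀/π) × [bracket] = (2862/π) × 1.309412 = 1193 W/m².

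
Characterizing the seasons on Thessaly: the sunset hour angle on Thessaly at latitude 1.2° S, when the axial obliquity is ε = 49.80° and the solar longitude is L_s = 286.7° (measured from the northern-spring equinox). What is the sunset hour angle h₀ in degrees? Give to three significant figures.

h₀ = 91.3°

Solar declination: sin δ = sin ε · sin L_s = sin 49.80° × sin 286.7° = -0.73158, so δ = -47.019°.
cos h₀ = −tan ϕ · tan δ = −tan(-1.2°) × tan(-47.019°) = -0.0225, so h₀ = 1.5933 rad = 91.29°.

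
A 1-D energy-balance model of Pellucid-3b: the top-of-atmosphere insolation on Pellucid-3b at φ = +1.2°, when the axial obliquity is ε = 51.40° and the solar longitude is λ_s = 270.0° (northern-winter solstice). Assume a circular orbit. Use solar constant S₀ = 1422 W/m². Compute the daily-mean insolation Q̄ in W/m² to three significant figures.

Solar declination: sin δ = sin ε · sin λ_s = sin 51.40° × sin 270.0° = -0.78152, so δ = -51.400°.
cos H₀ = −tan(+1.2°) tan(-51.400°) = 0.0262, H₀ = 1.5446 rad.
Bracket: H₀ sin φ sin δ + cos φ cos δ sin H₀ = 1.5446×0.02094×-0.78152 + 0.99978×0.62388×0.99966 = -0.025277 + 0.623531 = 0.598254.
Q̄ = (S₀/π) × [bracket] = (1422/π) × 0.598254 = 270.8 W/m².

Q̄ ≈ 271 W/m²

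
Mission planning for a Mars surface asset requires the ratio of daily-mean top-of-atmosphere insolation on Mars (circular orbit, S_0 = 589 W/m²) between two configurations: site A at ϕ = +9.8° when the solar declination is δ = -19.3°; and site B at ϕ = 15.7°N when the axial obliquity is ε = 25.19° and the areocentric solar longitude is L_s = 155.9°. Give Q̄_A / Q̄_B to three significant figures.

Q̄_A / Q̄_B ≈ 0.824

— Configuration A (ϕ=+9.8°):
cos h₀ = −tan(+9.8°) tan(-19.300°) = 0.0605, h₀ = 1.5103 rad.
Bracket: h₀ sin ϕ sin δ + cos ϕ cos δ sin h₀ = 1.5103×0.17021×-0.33051 + 0.98541×0.94380×0.99817 = -0.084964 + 0.928328 = 0.843364.
Q̄ = (S_0/π) × [bracket] = (589/π) × 0.843364 = 158.12 W/m².
— Configuration B (ϕ=+15.7°):
sin δ = sin 25.19° × sin 155.9° = 0.17379, so δ = +10.008°.
cos h₀ = −tan(+15.7°) tan(+10.008°) = -0.0496, h₀ = 1.6204 rad.
Bracket: h₀ sin ϕ sin δ + cos ϕ cos δ sin h₀ = 1.6204×0.27060×0.17379 + 0.96269×0.98478×0.99877 = 0.076203 + 0.946872 = 1.023075.
Q̄ = (S_0/π) × [bracket] = (589/π) × 1.023075 = 191.81 W/m².
Ratio Q̄_A / Q̄_B = 158.12 / 191.81 = 0.8244.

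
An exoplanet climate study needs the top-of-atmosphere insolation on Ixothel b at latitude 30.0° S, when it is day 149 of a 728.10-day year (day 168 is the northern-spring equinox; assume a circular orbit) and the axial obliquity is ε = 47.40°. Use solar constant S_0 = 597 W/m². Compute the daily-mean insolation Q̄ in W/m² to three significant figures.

Q̄ ≈ 182 W/m²

Solar longitude: L_s = 360° × (149 − 168)/728.10 = -9.394°, i.e. -9.394° + 360° = 350.606°.
sin δ = sin 47.40° × sin 350.606° = -0.12015, so δ = -6.901°.
cos h₀ = −tan(-30.0°) tan(-6.901°) = -0.0699, h₀ = 1.6407 rad.
Bracket: h₀ sin ϕ sin δ + cos ϕ cos δ sin h₀ = 1.6407×-0.50000×-0.12015 + 0.86603×0.99276×0.99756 = 0.098565 + 0.857662 = 0.956227.
Q̄ = (S_0/π) × [bracket] = (597/π) × 0.956227 = 181.7 W/m².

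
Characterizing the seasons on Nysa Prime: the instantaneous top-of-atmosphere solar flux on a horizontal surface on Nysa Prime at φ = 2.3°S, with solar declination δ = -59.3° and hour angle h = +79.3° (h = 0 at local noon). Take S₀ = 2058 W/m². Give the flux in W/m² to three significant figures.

cos θ_z = sin φ sin δ + cos φ cos δ cos h = 0.034507 + 0.094714 = 0.129221.
Flux = S₀ · cos θ_z = 2058 × 0.129221 = 265.9 W/m².

266 W/m²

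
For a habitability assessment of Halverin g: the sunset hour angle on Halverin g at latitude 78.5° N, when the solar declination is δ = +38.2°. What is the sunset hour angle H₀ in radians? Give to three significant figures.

H₀ = 3.14 rad

Sunrise equation: cos H₀ = −tan φ · tan δ = -3.8678 ≤ −1, so the host star never sets (polar day) and H₀ = π.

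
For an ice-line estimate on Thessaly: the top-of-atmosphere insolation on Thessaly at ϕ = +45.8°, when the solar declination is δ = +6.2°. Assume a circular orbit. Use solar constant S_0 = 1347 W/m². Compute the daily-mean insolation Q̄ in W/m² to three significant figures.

Q̄ ≈ 351 W/m²

cos h₀ = −tan(+45.8°) tan(+6.200°) = -0.1117, h₀ = 1.6827 rad.
Bracket: h₀ sin ϕ sin δ + cos ϕ cos δ sin h₀ = 1.6827×0.71691×0.10800 + 0.69717×0.99415×0.99374 = 0.130285 + 0.688753 = 0.819038.
Q̄ = (S_0/π) × [bracket] = (1347/π) × 0.819038 = 351.2 W/m².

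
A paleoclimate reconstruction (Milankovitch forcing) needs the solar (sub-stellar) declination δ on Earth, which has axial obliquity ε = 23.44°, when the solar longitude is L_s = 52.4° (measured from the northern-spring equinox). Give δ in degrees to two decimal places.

sin δ = sin ε · sin L_s = sin 23.44° × sin 52.4° = 0.315164.
δ = arcsin(0.315164) = +18.37°.

δ = +18.37°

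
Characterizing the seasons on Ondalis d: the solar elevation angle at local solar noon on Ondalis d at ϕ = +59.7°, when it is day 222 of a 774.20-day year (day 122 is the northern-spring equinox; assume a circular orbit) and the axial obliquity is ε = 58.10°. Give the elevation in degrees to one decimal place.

68.3°

Solar longitude: L_s = 360° × (222 − 122)/774.20 = 46.500°.
sin δ = sin 58.10° × sin 46.500° = 0.61582, so δ = +38.011°.
At local noon the hour angle is zero, so the zenith angle equals |ϕ − δ| = |+59.7° − (+38.011°)| = 21.689°.
Elevation = 90° − 21.689° = 68.3°.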